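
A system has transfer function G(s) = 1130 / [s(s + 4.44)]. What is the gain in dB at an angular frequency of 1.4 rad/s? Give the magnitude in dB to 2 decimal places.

44.78 dB

|j1.4 + 4.44| = √(1.4² + 4.44²) = 4.655
|j1.4| = 1.4
|G(j1.4)| = 1130 / (4.655 × 1.4) = 173.37
20 log₁₀(173.37) = 44.780 dB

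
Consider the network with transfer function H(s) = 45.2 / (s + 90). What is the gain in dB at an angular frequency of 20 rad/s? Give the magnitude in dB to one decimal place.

-6.2 dB

|j20 + 90| = √(20² + 90²) = 92.2
|H(j20)| = 45.2 / 92.2 = 0.49026
20 log₁₀(0.49026) = -6.19 dB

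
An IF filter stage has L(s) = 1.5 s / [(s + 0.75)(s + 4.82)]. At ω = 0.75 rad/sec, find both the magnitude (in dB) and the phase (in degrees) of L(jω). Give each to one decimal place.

|L| = -13.3 dB, ∠L = 36.2 deg

|j0.75| = 0.75
|j0.75 + 0.75| = √(0.75² + 0.75²) = 1.061
|j0.75 + 4.82| = √(0.75² + 4.82²) = 4.878
|L(j0.75)| = 1.5 × 0.75 / (1.061 × 4.878) = 0.21744
20 log₁₀(0.21744) = -13.25 dB
∠(j0.75) = 90.00°
∠(j0.75 + 0.75) = arctan(0.75/0.75) = 45.00°
∠(j0.75 + 4.82) = arctan(0.75/4.82) = 8.84°
∠L(j0.75) = 90.00° − (45.00° + 8.84°) = 36.16°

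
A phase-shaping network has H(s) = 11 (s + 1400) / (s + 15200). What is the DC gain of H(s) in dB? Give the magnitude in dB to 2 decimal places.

H(0) = 11 × 1400 / 15200 = 1.0132
20 log₁₀(1.0132) = 0.114 dB

0.11 dB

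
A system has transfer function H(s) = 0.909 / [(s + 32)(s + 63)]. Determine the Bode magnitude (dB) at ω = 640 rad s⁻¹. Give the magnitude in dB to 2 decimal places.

-113.13 dB

|j640 + 32| = √(640² + 32²) = 640.8
|j640 + 63| = √(640² + 63²) = 643.1
|H(j640)| = 0.909 / (640.8 × 643.1) = 2.2058e-06
20 log₁₀(2.2058e-06) = -113.129 dB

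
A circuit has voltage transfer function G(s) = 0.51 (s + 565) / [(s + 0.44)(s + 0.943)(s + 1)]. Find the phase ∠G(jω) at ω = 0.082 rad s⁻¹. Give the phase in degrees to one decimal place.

-20.2°

∠(j0.082 + 565) = arctan(0.082/565) = 0.01°
∠(j0.082 + 0.44) = arctan(0.082/0.44) = 10.56°
∠(j0.082 + 0.943) = arctan(0.082/0.943) = 4.97°
∠(j0.082 + 1) = arctan(0.082/1) = 4.69°
∠G(j0.082) = 0.01° − (10.56° + 4.97° + 4.69°) = -20.21°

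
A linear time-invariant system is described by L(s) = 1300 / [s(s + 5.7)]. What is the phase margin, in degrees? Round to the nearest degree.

9°

Gain crossover: |L(jω)| = 1 at ω ≈ 35.8 rad/s.
∠L(j35.8) = −90° − arctan(35.8/5.7) ≈ -170.96°
PM = 180° + (-170.96°) = 9.04°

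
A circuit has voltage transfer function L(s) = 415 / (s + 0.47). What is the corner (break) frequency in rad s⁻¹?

0.47 rad s⁻¹

The single real pole at s = −0.47 gives a corner at ω = 0.47 rad s⁻¹.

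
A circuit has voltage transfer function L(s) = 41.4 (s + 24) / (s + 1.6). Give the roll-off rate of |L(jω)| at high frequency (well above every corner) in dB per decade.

0 dB/decade

With 1 zero and 1 pole, the high-frequency asymptotic slope is 20 × (1 − 1) = 0 dB/decade.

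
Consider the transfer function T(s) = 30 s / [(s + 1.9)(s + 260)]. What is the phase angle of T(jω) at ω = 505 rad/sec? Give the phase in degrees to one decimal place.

-62.5°

∠(j505) = 90.00°
∠(j505 + 1.9) = arctan(505/1.9) = 89.78°
∠(j505 + 260) = arctan(505/260) = 62.76°
∠T(j505) = 90.00° − (89.78° + 62.76°) = -62.54°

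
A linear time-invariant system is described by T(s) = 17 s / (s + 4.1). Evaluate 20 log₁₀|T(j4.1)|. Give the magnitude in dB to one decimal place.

|j4.1| = 4.1
|j4.1 + 4.1| = √(4.1² + 4.1²) = 5.798
|T(j4.1)| = 17 × 4.1 / 5.798 = 12.021
20 log₁₀(12.021) = 21.60 dB

21.6 dB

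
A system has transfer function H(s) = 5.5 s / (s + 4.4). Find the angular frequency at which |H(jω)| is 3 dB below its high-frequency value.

4.4 rad/s

For a single-pole high-pass, the −3 dB point is at the pole: ω = 4.4 rad/s.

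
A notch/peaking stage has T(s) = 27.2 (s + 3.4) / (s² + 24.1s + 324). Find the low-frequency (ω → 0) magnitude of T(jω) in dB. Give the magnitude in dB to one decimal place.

-10.9 dB

T(0) = 27.2 × 3.4 / 324 = 0.28543
20 log₁₀(0.28543) = -10.89 dB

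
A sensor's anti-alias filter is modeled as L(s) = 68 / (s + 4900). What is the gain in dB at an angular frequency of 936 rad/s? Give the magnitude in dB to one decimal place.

|j936 + 4900| = √(936² + 4900²) = 4989
|L(j936)| = 68 / 4989 = 0.013631
20 log₁₀(0.013631) = -37.31 dB

-37.3 dB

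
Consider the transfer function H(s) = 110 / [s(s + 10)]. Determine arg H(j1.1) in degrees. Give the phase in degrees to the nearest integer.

-96 deg

∠(j1.1 + 10) = arctan(1.1/10) = 6.28°
∠(j1.1) = 90.00°
∠H(j1.1) = − (6.28° + 90.00°) = -96.28°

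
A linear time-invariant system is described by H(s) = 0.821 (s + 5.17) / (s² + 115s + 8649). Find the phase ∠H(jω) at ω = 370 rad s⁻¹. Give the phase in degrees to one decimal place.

-72.4°

∠(j370 + 5.17) = arctan(370/5.17) = 89.20°
∠[(j370)² + 115(j370) + 8649] = ∠[-1.2825e+05 + j42550] = 161.65°
∠H(j370) = 89.20° − 161.65° = -72.45°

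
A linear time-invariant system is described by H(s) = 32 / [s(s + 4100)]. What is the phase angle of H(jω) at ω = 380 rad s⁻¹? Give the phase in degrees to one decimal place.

∠(j380 + 4100) = arctan(380/4100) = 5.30°
∠(j380) = 90.00°
∠H(j380) = − (5.30° + 90.00°) = -95.30°

-95.3°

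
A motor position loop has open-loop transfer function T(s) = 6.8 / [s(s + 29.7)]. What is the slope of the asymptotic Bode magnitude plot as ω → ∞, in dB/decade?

-40 dB/decade

With 0 zeros and 2 poles, the high-frequency asymptotic slope is 20 × (0 − 2) = -40 dB/decade.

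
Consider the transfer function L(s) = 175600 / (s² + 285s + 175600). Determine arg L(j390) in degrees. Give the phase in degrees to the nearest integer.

-78°

∠[(j390)² + 285(j390) + 175600] = ∠[23500 + j1.1115e+05] = 78.06°
∠L(j390) = −78.06° = -78.06°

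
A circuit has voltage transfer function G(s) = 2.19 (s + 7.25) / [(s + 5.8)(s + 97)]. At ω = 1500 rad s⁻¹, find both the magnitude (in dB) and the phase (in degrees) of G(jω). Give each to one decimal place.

|j1500 + 7.25| = √(1500² + 7.25²) = 1500
|j1500 + 5.8| = √(1500² + 5.8²) = 1500
|j1500 + 97| = √(1500² + 97²) = 1503
|G(j1500)| = 2.19 × 1500 / (1500 × 1503) = 0.001457
20 log₁₀(0.001457) = -56.73 dB
∠(j1500 + 7.25) = arctan(1500/7.25) = 89.72°
∠(j1500 + 5.8) = arctan(1500/5.8) = 89.78°
∠(j1500 + 97) = arctan(1500/97) = 86.30°
∠G(j1500) = 89.72° − (89.78° + 86.30°) = -86.36°

|G| = -56.7 dB, ∠G = -86.4°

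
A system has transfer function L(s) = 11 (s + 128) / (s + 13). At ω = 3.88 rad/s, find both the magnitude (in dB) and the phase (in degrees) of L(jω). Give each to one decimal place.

|j3.88 + 128| = √(3.88² + 128²) = 128.1
|j3.88 + 13| = √(3.88² + 13²) = 13.57
|L(j3.88)| = 11 × 128.1 / 13.57 = 103.83
20 log₁₀(103.83) = 40.33 dB
∠(j3.88 + 128) = arctan(3.88/128) = 1.74°
∠(j3.88 + 13) = arctan(3.88/13) = 16.62°
∠L(j3.88) = 1.74° − 16.62° = -14.88°

|L| = 40.3 dB, ∠L = -14.9 deg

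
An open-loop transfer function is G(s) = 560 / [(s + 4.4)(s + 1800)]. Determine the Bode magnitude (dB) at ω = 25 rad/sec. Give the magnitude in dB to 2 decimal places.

|j25 + 4.4| = √(25² + 4.4²) = 25.38
|j25 + 1800| = √(25² + 1800²) = 1800
|G(j25)| = 560 / (25.38 × 1800) = 0.012255
20 log₁₀(0.012255) = -38.234 dB

-38.23 dB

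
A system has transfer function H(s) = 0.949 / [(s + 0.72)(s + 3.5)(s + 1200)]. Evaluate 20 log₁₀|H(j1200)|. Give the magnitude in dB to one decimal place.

-188.2 dB

|j1200 + 0.72| = √(1200² + 0.72²) = 1200
|j1200 + 3.5| = √(1200² + 3.5²) = 1200
|j1200 + 1200| = √(1200² + 1200²) = 1697
|H(j1200)| = 0.949 / (1200 × 1200 × 1697) = 3.8833e-10
20 log₁₀(3.8833e-10) = -188.22 dB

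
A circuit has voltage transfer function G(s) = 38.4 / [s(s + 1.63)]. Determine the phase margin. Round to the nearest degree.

Gain crossover: |G(jω)| = 1 at ω ≈ 6.09 rad s⁻¹.
∠G(j6.09) = −90° − arctan(6.09/1.63) ≈ -165.02°
PM = 180° + (-165.02°) = 14.98°

15°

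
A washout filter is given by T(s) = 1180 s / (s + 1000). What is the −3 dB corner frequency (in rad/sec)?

For a single-pole high-pass, the −3 dB point is at the pole: ω = 1000 rad/sec.

1000 rad/sec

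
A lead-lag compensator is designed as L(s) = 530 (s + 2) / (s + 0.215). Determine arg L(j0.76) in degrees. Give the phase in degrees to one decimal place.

∠(j0.76 + 2) = arctan(0.76/2) = 20.81°
∠(j0.76 + 0.215) = arctan(0.76/0.215) = 74.20°
∠L(j0.76) = 20.81° − 74.20° = -53.40°

-53.4°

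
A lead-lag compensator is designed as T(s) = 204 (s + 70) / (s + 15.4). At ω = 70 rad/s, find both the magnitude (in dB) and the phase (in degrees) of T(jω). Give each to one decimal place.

|j70 + 70| = √(70² + 70²) = 98.99
|j70 + 15.4| = √(70² + 15.4²) = 71.67
|T(j70)| = 204 × 98.99 / 71.67 = 281.76
20 log₁₀(281.76) = 49.00 dB
∠(j70 + 70) = arctan(70/70) = 45.00°
∠(j70 + 15.4) = arctan(70/15.4) = 77.59°
∠T(j70) = 45.00° − 77.59° = -32.59°

|T| = 49.0 dB, ∠T = -32.6°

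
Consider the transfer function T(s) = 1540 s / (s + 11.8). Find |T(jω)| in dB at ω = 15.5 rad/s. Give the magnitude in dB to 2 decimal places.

61.77 dB

|j15.5| = 15.5
|j15.5 + 11.8| = √(15.5² + 11.8²) = 19.48
|T(j15.5)| = 1540 × 15.5 / 19.48 = 1225.3
20 log₁₀(1225.3) = 61.765 dB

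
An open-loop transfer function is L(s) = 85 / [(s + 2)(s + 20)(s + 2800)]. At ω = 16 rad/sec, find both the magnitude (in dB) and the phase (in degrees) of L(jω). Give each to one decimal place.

|j16 + 2| = √(16² + 2²) = 16.12
|j16 + 20| = √(16² + 20²) = 25.61
|j16 + 2800| = √(16² + 2800²) = 2800
|L(j16)| = 85 / (16.12 × 25.61 × 2800) = 7.3505e-05
20 log₁₀(7.3505e-05) = -82.67 dB
∠(j16 + 2) = arctan(16/2) = 82.87°
∠(j16 + 20) = arctan(16/20) = 38.66°
∠(j16 + 2800) = arctan(16/2800) = 0.33°
∠L(j16) = − (82.87° + 38.66° + 0.33°) = -121.86°

|L| = -82.7 dB, ∠L = -121.9°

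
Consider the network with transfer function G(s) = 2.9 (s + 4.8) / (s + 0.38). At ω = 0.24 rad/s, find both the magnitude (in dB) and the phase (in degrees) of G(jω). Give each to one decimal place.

|j0.24 + 4.8| = √(0.24² + 4.8²) = 4.806
|j0.24 + 0.38| = √(0.24² + 0.38²) = 0.4494
|G(j0.24)| = 2.9 × 4.806 / 0.4494 = 31.01
20 log₁₀(31.01) = 29.83 dB
∠(j0.24 + 4.8) = arctan(0.24/4.8) = 2.86°
∠(j0.24 + 0.38) = arctan(0.24/0.38) = 32.28°
∠G(j0.24) = 2.86° − 32.28° = -29.41°

|G| = 29.8 dB, ∠G = -29.4°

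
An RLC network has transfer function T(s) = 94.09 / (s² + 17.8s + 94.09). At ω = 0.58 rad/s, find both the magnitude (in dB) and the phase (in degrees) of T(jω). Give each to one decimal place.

|T| = -0.0 dB, ∠T = -6.3°

|(j0.58)² + 17.8(j0.58) + 94.09| = |93.754 + j10.324| = 94.32
|T(j0.58)| = 94.09 / 94.32 = 0.99756
20 log₁₀(0.99756) = -0.02 dB
∠[(j0.58)² + 17.8(j0.58) + 94.09] = ∠[93.754 + j10.324] = 6.28°
∠T(j0.58) = −6.28° = -6.28°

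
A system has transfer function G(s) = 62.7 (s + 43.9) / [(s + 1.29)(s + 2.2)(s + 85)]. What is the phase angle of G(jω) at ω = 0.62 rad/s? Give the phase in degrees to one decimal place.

∠(j0.62 + 43.9) = arctan(0.62/43.9) = 0.81°
∠(j0.62 + 1.29) = arctan(0.62/1.29) = 25.67°
∠(j0.62 + 2.2) = arctan(0.62/2.2) = 15.74°
∠(j0.62 + 85) = arctan(0.62/85) = 0.42°
∠G(j0.62) = 0.81° − (25.67° + 15.74° + 0.42°) = -41.02°

-41.0°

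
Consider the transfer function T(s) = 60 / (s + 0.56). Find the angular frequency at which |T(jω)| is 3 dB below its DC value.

For a single-pole low-pass, the −3 dB point is at the pole: ω = 0.56 rad/sec.

0.56 rad/sec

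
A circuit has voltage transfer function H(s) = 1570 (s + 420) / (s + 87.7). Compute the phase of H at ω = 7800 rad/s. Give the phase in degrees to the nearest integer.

∠(j7800 + 420) = arctan(7800/420) = 86.92°
∠(j7800 + 87.7) = arctan(7800/87.7) = 89.36°
∠H(j7800) = 86.92° − 89.36° = -2.44°

-2°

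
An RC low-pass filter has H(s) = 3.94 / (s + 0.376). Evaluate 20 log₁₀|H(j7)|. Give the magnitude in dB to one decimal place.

-5.0 dB

|j7 + 0.376| = √(7² + 0.376²) = 7.01
|H(j7)| = 3.94 / 7.01 = 0.56205
20 log₁₀(0.56205) = -5.00 dB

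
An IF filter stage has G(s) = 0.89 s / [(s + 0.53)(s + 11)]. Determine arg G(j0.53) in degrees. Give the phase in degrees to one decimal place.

42.2°

∠(j0.53) = 90.00°
∠(j0.53 + 0.53) = arctan(0.53/0.53) = 45.00°
∠(j0.53 + 11) = arctan(0.53/11) = 2.76°
∠G(j0.53) = 90.00° − (45.00° + 2.76°) = 42.24°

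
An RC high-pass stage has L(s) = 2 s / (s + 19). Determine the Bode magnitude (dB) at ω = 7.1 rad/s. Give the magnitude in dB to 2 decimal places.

-3.10 dB

|j7.1| = 7.1
|j7.1 + 19| = √(7.1² + 19²) = 20.28
|L(j7.1)| = 2 × 7.1 / 20.28 = 0.70009
20 log₁₀(0.70009) = -3.097 dB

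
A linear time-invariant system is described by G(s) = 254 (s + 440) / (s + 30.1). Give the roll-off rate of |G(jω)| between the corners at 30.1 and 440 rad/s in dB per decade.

In this band the factors already past their corner are: pole at 30.1; net slope = -20 dB/decade.

-20 dB/decade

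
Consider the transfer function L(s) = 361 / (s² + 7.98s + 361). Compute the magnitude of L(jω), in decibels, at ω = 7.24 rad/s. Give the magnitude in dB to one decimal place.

|(j7.24)² + 7.98(j7.24) + 361| = |308.58 + j57.775| = 313.9
|L(j7.24)| = 361 / 313.9 = 1.1499
20 log₁₀(1.1499) = 1.21 dB

1.2 dB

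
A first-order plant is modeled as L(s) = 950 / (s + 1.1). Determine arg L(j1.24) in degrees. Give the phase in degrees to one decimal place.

-48.4 deg

∠(j1.24 + 1.1) = arctan(1.24/1.1) = 48.42°
∠L(j1.24) = −48.42° = -48.42°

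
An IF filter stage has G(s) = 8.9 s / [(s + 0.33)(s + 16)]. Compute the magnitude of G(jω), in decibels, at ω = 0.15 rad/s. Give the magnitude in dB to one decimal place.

|j0.15| = 0.15
|j0.15 + 0.33| = √(0.15² + 0.33²) = 0.3625
|j0.15 + 16| = √(0.15² + 16²) = 16
|G(j0.15)| = 8.9 × 0.15 / (0.3625 × 16) = 0.23017
20 log₁₀(0.23017) = -12.76 dB

-12.8 dB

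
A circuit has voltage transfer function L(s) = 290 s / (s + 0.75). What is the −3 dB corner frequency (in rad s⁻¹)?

0.75 rad s⁻¹

For a single-pole high-pass, the −3 dB point is at the pole: ω = 0.75 rad s⁻¹.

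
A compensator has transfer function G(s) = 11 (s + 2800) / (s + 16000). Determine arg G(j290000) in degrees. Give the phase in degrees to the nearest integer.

∠(j290000 + 2800) = arctan(290000/2800) = 89.45°
∠(j290000 + 16000) = arctan(290000/16000) = 86.84°
∠G(j290000) = 89.45° − 86.84° = 2.60°

3°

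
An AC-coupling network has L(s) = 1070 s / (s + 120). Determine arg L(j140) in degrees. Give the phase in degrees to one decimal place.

40.6°

∠(j140) = 90.00°
∠(j140 + 120) = arctan(140/120) = 49.40°
∠L(j140) = 90.00° − 49.40° = 40.60°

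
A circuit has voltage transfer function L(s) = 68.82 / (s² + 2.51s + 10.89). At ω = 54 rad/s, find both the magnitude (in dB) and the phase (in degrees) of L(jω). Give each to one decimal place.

|(j54)² + 2.51(j54) + 10.89| = |-2905.1 + j135.54| = 2908
|L(j54)| = 68.82 / 2908 = 0.023664
20 log₁₀(0.023664) = -32.52 dB
∠[(j54)² + 2.51(j54) + 10.89] = ∠[-2905.1 + j135.54] = 177.33°
∠L(j54) = −177.33° = -177.33°

|L| = -32.5 dB, ∠L = -177.3°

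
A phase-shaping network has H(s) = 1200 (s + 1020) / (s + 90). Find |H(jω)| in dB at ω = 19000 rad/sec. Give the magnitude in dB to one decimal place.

|j19000 + 1020| = √(19000² + 1020²) = 1.903e+04
|j19000 + 90| = √(19000² + 90²) = 1.9e+04
|H(j19000)| = 1200 × 1.903e+04 / 1.9e+04 = 1201.7
20 log₁₀(1201.7) = 61.60 dB

61.6 dB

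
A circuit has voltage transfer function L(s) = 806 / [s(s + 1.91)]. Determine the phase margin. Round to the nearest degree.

Gain crossover: |L(jω)| = 1 at ω ≈ 28.4 rad/sec.
∠L(j28.4) = −90° − arctan(28.4/1.91) ≈ -176.15°
PM = 180° + (-176.15°) = 3.85°

4°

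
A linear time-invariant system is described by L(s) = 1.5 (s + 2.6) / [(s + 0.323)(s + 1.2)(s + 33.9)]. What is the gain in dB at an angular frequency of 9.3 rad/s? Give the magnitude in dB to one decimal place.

|j9.3 + 2.6| = √(9.3² + 2.6²) = 9.657
|j9.3 + 0.323| = √(9.3² + 0.323²) = 9.306
|j9.3 + 1.2| = √(9.3² + 1.2²) = 9.377
|j9.3 + 33.9| = √(9.3² + 33.9²) = 35.15
|L(j9.3)| = 1.5 × 9.657 / (9.306 × 9.377 × 35.15) = 0.0047222
20 log₁₀(0.0047222) = -46.52 dB

-46.5 dB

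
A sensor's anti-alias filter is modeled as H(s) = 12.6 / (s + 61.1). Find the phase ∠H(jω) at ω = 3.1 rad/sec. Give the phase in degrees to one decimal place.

∠(j3.1 + 61.1) = arctan(3.1/61.1) = 2.90°
∠H(j3.1) = −2.90° = -2.90°

-2.9 deg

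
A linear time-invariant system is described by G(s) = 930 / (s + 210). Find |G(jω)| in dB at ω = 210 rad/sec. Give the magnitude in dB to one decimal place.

|j210 + 210| = √(210² + 210²) = 297
|G(j210)| = 930 / 297 = 3.1315
20 log₁₀(3.1315) = 9.91 dB

9.9 dB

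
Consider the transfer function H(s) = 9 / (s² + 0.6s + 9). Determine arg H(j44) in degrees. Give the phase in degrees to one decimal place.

∠[(j44)² + 0.6(j44) + 9] = ∠[-1927 + j26.4] = 179.22°
∠H(j44) = −179.22° = -179.22°

-179.2°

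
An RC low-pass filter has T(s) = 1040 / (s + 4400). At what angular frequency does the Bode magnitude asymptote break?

The single real pole at s = −4400 gives a corner at ω = 4400 rad/s.

4400 rad/s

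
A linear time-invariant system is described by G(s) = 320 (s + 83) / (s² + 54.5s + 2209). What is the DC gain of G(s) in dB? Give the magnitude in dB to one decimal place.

G(0) = 320 × 83 / 2209 = 12.024
20 log₁₀(12.024) = 21.60 dB

21.6 dB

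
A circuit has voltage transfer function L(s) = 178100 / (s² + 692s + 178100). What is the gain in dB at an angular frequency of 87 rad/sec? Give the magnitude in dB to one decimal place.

|(j87)² + 692(j87) + 178100| = |1.7053e+05 + j60204| = 1.808e+05
|L(j87)| = 178100 / 1.808e+05 = 0.98481
20 log₁₀(0.98481) = -0.13 dB

-0.1 dB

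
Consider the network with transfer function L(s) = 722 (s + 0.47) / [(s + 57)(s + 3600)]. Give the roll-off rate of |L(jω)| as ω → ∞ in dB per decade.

With 1 zero and 2 poles, the high-frequency asymptotic slope is 20 × (1 − 2) = -20 dB/decade.

-20 dB/decade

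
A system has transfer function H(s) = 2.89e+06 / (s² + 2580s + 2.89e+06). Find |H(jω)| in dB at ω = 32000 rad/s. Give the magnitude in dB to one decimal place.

-51.0 dB

|(j32000)² + 2580(j32000) + 2.89e+06| = |-1.0211e+09 + j8.256e+07| = 1.024e+09
|H(j32000)| = 2.89e+06 / 1.024e+09 = 0.002821
20 log₁₀(0.002821) = -50.99 dB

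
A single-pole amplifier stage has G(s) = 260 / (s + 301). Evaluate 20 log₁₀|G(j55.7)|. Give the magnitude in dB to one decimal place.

-1.4 dB

|j55.7 + 301| = √(55.7² + 301²) = 306.1
|G(j55.7)| = 260 / 306.1 = 0.84937
20 log₁₀(0.84937) = -1.42 dB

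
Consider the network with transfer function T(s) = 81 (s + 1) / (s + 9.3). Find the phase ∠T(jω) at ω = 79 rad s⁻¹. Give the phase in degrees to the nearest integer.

∠(j79 + 1) = arctan(79/1) = 89.27°
∠(j79 + 9.3) = arctan(79/9.3) = 83.29°
∠T(j79) = 89.27° − 83.29° = 5.99°

6°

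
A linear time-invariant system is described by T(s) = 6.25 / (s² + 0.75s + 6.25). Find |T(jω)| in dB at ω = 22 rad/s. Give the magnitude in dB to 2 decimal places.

-37.67 dB

|(j22)² + 0.75(j22) + 6.25| = |-477.75 + j16.5| = 478
|T(j22)| = 6.25 / 478 = 0.013074
20 log₁₀(0.013074) = -37.672 dB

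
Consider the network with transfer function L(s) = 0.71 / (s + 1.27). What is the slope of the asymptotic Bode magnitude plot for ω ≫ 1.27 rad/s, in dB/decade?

-20 dB/decade

With 0 zeros and 1 pole, the high-frequency asymptotic slope is 20 × (0 − 1) = -20 dB/decade.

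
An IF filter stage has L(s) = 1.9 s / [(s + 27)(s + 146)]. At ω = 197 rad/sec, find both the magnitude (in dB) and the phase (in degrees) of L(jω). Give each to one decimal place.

|L| = -42.3 dB, ∠L = -45.7 deg

|j197| = 197
|j197 + 27| = √(197² + 27²) = 198.8
|j197 + 146| = √(197² + 146²) = 245.2
|L(j197)| = 1.9 × 197 / (198.8 × 245.2) = 0.0076769
20 log₁₀(0.0076769) = -42.30 dB
∠(j197) = 90.00°
∠(j197 + 27) = arctan(197/27) = 82.20°
∠(j197 + 146) = arctan(197/146) = 53.46°
∠L(j197) = 90.00° − (82.20° + 53.46°) = -45.65°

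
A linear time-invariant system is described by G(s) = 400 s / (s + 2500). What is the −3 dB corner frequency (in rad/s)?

For a single-pole high-pass, the −3 dB point is at the pole: ω = 2500 rad/s.

2500 rad/s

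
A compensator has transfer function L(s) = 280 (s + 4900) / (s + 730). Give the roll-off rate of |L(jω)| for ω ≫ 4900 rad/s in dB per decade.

0 dB/decade

With 1 zero and 1 pole, the high-frequency asymptotic slope is 20 × (1 − 1) = 0 dB/decade.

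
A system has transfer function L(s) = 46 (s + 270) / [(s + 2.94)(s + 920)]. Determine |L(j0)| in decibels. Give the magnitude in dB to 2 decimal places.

13.24 dB

L(0) = 46 × 270 / (2.94 × 920) = 4.5918
20 log₁₀(4.5918) = 13.240 dB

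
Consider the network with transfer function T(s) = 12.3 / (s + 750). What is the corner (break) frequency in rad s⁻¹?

The single real pole at s = −750 gives a corner at ω = 750 rad s⁻¹.

750 rad s⁻¹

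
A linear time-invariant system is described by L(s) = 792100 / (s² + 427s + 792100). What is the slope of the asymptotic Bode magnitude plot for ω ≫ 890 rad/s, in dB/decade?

With 0 zeros and 2 poles, the high-frequency asymptotic slope is 20 × (0 − 2) = -40 dB/decade.

-40 dB/decade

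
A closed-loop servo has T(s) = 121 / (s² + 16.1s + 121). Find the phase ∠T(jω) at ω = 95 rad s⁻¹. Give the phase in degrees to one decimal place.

∠[(j95)² + 16.1(j95) + 121] = ∠[-8904 + j1529.5] = 170.25°
∠T(j95) = −170.25° = -170.25°

-170.3°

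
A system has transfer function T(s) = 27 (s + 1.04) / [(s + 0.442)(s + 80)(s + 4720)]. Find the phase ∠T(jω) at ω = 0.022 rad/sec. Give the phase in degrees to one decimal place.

-1.7 deg

∠(j0.022 + 1.04) = arctan(0.022/1.04) = 1.21°
∠(j0.022 + 0.442) = arctan(0.022/0.442) = 2.85°
∠(j0.022 + 80) = arctan(0.022/80) = 0.02°
∠(j0.022 + 4720) = arctan(0.022/4720) = 0.00°
∠T(j0.022) = 1.21° − (2.85° + 0.02° + 0.00°) = -1.65°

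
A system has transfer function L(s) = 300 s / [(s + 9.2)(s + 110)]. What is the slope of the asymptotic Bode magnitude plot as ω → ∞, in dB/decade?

-20 dB/decade

With 1 zero and 2 poles, the high-frequency asymptotic slope is 20 × (1 − 2) = -20 dB/decade.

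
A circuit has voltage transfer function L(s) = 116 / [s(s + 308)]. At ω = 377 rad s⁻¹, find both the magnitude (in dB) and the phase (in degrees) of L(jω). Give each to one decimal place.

|L| = -64.0 dB, ∠L = -140.8°

|j377 + 308| = √(377² + 308²) = 486.8
|j377| = 377
|L(j377)| = 116 / (486.8 × 377) = 0.00063205
20 log₁₀(0.00063205) = -63.99 dB
∠(j377 + 308) = arctan(377/308) = 50.75°
∠(j377) = 90.00°
∠L(j377) = − (50.75° + 90.00°) = -140.75°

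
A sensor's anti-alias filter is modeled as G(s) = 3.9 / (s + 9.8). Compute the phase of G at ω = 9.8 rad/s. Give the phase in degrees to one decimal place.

-45.0°

∠(j9.8 + 9.8) = arctan(9.8/9.8) = 45.00°
∠G(j9.8) = −45.00° = -45.00°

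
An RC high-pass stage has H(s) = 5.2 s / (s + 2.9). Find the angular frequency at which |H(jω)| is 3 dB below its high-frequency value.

2.9 rad/sec

For a single-pole high-pass, the −3 dB point is at the pole: ω = 2.9 rad/sec.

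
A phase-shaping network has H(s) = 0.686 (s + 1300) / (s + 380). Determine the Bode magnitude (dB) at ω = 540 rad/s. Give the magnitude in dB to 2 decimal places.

|j540 + 1300| = √(540² + 1300²) = 1408
|j540 + 380| = √(540² + 380²) = 660.3
|H(j540)| = 0.686 × 1408 / 660.3 = 1.4625
20 log₁₀(1.4625) = 3.302 dB

3.30 dB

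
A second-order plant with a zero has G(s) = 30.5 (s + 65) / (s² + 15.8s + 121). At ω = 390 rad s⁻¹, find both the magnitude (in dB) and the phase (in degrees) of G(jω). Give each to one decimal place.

|j390 + 65| = √(390² + 65²) = 395.4
|(j390)² + 15.8(j390) + 121| = |-1.5198e+05 + j6162| = 1.521e+05
|G(j390)| = 30.5 × 395.4 / 1.521e+05 = 0.079282
20 log₁₀(0.079282) = -22.02 dB
∠(j390 + 65) = arctan(390/65) = 80.54°
∠[(j390)² + 15.8(j390) + 121] = ∠[-1.5198e+05 + j6162] = 177.68°
∠G(j390) = 80.54° − 177.68° = -97.14°

|G| = -22.0 dB, ∠G = -97.1°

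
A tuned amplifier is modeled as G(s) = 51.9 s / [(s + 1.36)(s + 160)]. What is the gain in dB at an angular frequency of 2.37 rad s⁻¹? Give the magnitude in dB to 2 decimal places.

-11.02 dB

|j2.37| = 2.37
|j2.37 + 1.36| = √(2.37² + 1.36²) = 2.732
|j2.37 + 160| = √(2.37² + 160²) = 160
|G(j2.37)| = 51.9 × 2.37 / (2.732 × 160) = 0.28131
20 log₁₀(0.28131) = -11.016 dB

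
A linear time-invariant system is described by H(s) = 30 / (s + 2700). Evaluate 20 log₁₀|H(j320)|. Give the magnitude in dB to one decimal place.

-39.1 dB

|j320 + 2700| = √(320² + 2700²) = 2719
|H(j320)| = 30 / 2719 = 0.011034
20 log₁₀(0.011034) = -39.15 dB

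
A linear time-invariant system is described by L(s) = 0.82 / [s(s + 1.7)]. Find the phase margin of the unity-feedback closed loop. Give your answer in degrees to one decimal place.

Gain crossover: |L(jω)| = 1 at ω ≈ 0.465 rad/sec.
∠L(j0.465) = −90° − arctan(0.465/1.7) ≈ -105.31°
PM = 180° + (-105.31°) = 74.69°

74.7°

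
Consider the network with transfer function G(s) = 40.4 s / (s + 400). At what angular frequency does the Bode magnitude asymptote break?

400 rad/s

The single real pole at s = −400 gives a corner at ω = 400 rad/s.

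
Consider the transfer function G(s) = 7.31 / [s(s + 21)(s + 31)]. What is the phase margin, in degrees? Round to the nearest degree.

90°

Gain crossover: |G(jω)| = 1 at ω ≈ 0.0112 rad s⁻¹.
∠G(j0.0112) = −90° − arctan(0.0112/21) − arctan(0.0112/31) ≈ -90.05°
PM = 180° + (-90.05°) = 89.95°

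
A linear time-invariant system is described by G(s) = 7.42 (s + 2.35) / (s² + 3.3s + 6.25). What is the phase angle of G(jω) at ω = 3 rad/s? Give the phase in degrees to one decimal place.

∠(j3 + 2.35) = arctan(3/2.35) = 51.93°
∠[(j3)² + 3.3(j3) + 6.25] = ∠[-2.75 + j9.9] = 105.52°
∠G(j3) = 51.93° − 105.52° = -53.60°

-53.6°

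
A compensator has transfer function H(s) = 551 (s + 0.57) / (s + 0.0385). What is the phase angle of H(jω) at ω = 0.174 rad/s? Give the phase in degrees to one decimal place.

∠(j0.174 + 0.57) = arctan(0.174/0.57) = 16.98°
∠(j0.174 + 0.0385) = arctan(0.174/0.0385) = 77.52°
∠H(j0.174) = 16.98° − 77.52° = -60.55°

-60.5°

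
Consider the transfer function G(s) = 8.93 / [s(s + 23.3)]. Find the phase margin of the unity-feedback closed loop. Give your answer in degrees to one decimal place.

Gain crossover: |G(jω)| = 1 at ω ≈ 0.383 rad/s.
∠G(j0.383) = −90° − arctan(0.383/23.3) ≈ -90.94°
PM = 180° + (-90.94°) = 89.06°

89.1°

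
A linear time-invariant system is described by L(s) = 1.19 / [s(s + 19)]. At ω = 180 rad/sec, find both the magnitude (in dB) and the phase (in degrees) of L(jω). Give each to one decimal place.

|j180 + 19| = √(180² + 19²) = 181
|j180| = 180
|L(j180)| = 1.19 / (181 × 180) = 3.6525e-05
20 log₁₀(3.6525e-05) = -88.75 dB
∠(j180 + 19) = arctan(180/19) = 83.97°
∠(j180) = 90.00°
∠L(j180) = − (83.97° + 90.00°) = -173.97°

|L| = -88.7 dB, ∠L = -174.0°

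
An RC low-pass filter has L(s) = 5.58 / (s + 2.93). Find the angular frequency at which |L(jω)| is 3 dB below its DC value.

2.93 rad s⁻¹

For a single-pole low-pass, the −3 dB point is at the pole: ω = 2.93 rad s⁻¹.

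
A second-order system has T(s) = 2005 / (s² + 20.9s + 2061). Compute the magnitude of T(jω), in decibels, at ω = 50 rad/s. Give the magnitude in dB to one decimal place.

|(j50)² + 20.9(j50) + 2061| = |-439 + j1045| = 1133
|T(j50)| = 2005 / 1133 = 1.7689
20 log₁₀(1.7689) = 4.95 dB

5.0 dB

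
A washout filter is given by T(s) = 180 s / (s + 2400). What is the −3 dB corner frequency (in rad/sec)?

2400 rad/sec

For a single-pole high-pass, the −3 dB point is at the pole: ω = 2400 rad/sec.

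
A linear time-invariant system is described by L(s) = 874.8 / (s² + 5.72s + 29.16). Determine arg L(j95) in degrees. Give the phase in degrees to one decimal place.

-176.5 deg

∠[(j95)² + 5.72(j95) + 29.16] = ∠[-8995.8 + j543.4] = 176.54°
∠L(j95) = −176.54° = -176.54°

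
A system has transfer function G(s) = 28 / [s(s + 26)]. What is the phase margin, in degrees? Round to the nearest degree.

Gain crossover: |G(jω)| = 1 at ω ≈ 1.08 rad/s.
∠G(j1.08) = −90° − arctan(1.08/26) ≈ -92.37°
PM = 180° + (-92.37°) = 87.63°

88°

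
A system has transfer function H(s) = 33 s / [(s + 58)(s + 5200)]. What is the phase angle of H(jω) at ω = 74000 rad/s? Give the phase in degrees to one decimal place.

-85.9°

∠(j74000) = 90.00°
∠(j74000 + 58) = arctan(74000/58) = 89.96°
∠(j74000 + 5200) = arctan(74000/5200) = 85.98°
∠H(j74000) = 90.00° − (89.96° + 85.98°) = -85.94°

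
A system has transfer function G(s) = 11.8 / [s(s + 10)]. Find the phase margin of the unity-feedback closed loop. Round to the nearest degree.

83 deg

Gain crossover: |G(jω)| = 1 at ω ≈ 1.17 rad/sec.
∠G(j1.17) = −90° − arctan(1.17/10) ≈ -96.68°
PM = 180° + (-96.68°) = 83.32°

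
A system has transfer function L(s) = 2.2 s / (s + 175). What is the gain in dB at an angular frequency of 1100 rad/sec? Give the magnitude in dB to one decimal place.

|j1100| = 1100
|j1100 + 175| = √(1100² + 175²) = 1114
|L(j1100)| = 2.2 × 1100 / 1114 = 2.1727
20 log₁₀(2.1727) = 6.74 dB

6.7 dB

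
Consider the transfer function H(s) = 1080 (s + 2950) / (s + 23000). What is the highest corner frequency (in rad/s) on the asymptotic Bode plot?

23000 rad/s

Break frequencies occur at each pole and zero magnitude: 2950 rad/s, 23000 rad/s.
The highest is 23000 rad/s.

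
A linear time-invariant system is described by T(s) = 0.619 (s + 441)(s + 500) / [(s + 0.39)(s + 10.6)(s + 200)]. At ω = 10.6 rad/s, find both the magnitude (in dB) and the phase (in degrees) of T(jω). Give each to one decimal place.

|j10.6 + 441| = √(10.6² + 441²) = 441.1
|j10.6 + 500| = √(10.6² + 500²) = 500.1
|j10.6 + 0.39| = √(10.6² + 0.39²) = 10.61
|j10.6 + 10.6| = √(10.6² + 10.6²) = 14.99
|j10.6 + 200| = √(10.6² + 200²) = 200.3
|T(j10.6)| = 0.619 × 441.1 × 500.1 / (10.61 × 14.99 × 200.3) = 4.2881
20 log₁₀(4.2881) = 12.65 dB
∠(j10.6 + 441) = arctan(10.6/441) = 1.38°
∠(j10.6 + 500) = arctan(10.6/500) = 1.21°
∠(j10.6 + 0.39) = arctan(10.6/0.39) = 87.89°
∠(j10.6 + 10.6) = arctan(10.6/10.6) = 45.00°
∠(j10.6 + 200) = arctan(10.6/200) = 3.03°
∠T(j10.6) = 1.38° + 1.21° − (87.89° + 45.00° + 3.03°) = -133.34°

|T| = 12.6 dB, ∠T = -133.3°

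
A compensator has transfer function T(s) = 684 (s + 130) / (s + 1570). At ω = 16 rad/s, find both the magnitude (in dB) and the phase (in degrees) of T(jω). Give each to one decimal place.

|j16 + 130| = √(16² + 130²) = 131
|j16 + 1570| = √(16² + 1570²) = 1570
|T(j16)| = 684 × 131 / 1570 = 57.061
20 log₁₀(57.061) = 35.13 dB
∠(j16 + 130) = arctan(16/130) = 7.02°
∠(j16 + 1570) = arctan(16/1570) = 0.58°
∠T(j16) = 7.02° − 0.58° = 6.43°

|T| = 35.1 dB, ∠T = 6.4°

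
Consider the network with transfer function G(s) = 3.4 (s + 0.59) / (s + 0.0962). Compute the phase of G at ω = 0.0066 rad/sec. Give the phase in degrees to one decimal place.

∠(j0.0066 + 0.59) = arctan(0.0066/0.59) = 0.64°
∠(j0.0066 + 0.0962) = arctan(0.0066/0.0962) = 3.92°
∠G(j0.0066) = 0.64° − 3.92° = -3.28°

-3.3°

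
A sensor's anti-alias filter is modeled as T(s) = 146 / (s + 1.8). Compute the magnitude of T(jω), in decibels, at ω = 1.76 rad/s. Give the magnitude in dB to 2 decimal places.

35.27 dB

|j1.76 + 1.8| = √(1.76² + 1.8²) = 2.517
|T(j1.76)| = 146 / 2.517 = 57.995
20 log₁₀(57.995) = 35.268 dB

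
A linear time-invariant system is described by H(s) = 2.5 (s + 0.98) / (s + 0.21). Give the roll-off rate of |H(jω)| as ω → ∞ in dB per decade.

0 dB/decade

With 1 zero and 1 pole, the high-frequency asymptotic slope is 20 × (1 − 1) = 0 dB/decade.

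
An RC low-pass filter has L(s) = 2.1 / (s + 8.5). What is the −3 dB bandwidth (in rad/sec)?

For a single-pole low-pass, the −3 dB point is at the pole: ω = 8.5 rad/sec.

8.5 rad/sec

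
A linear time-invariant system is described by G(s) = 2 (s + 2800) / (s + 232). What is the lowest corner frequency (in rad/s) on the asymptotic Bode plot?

Break frequencies occur at each pole and zero magnitude: 232 rad/s, 2800 rad/s.
The lowest is 232 rad/s.

232 rad/s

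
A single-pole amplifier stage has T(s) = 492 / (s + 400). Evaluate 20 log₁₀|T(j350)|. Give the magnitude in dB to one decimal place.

-0.7 dB

|j350 + 400| = √(350² + 400²) = 531.5
|T(j350)| = 492 / 531.5 = 0.92567
20 log₁₀(0.92567) = -0.67 dB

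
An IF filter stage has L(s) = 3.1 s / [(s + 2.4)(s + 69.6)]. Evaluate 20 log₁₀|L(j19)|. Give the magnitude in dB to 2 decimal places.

|j19| = 19
|j19 + 2.4| = √(19² + 2.4²) = 19.15
|j19 + 69.6| = √(19² + 69.6²) = 72.15
|L(j19)| = 3.1 × 19 / (19.15 × 72.15) = 0.042629
20 log₁₀(0.042629) = -27.406 dB

-27.41 dB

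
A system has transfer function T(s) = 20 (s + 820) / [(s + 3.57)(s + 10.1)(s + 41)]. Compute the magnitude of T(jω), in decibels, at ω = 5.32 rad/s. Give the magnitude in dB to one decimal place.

14.7 dB

|j5.32 + 820| = √(5.32² + 820²) = 820
|j5.32 + 3.57| = √(5.32² + 3.57²) = 6.407
|j5.32 + 10.1| = √(5.32² + 10.1²) = 11.42
|j5.32 + 41| = √(5.32² + 41²) = 41.34
|T(j5.32)| = 20 × 820 / (6.407 × 11.42 × 41.34) = 5.4239
20 log₁₀(5.4239) = 14.69 dB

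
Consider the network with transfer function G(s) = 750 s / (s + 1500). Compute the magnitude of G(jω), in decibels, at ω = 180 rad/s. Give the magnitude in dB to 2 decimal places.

39.02 dB

|j180| = 180
|j180 + 1500| = √(180² + 1500²) = 1511
|G(j180)| = 750 × 180 / 1511 = 89.359
20 log₁₀(89.359) = 39.023 dB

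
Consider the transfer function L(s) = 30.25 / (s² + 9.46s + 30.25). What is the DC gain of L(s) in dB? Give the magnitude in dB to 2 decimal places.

L(0) = 30.25 / 30.25 = 1
20 log₁₀(1) = 0.000 dB

0.00 dB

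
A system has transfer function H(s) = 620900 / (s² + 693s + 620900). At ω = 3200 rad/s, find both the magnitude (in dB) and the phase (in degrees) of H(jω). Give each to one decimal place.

|H| = -24.0 dB, ∠H = -167.0°

|(j3200)² + 693(j3200) + 620900| = |-9.6191e+06 + j2.2176e+06| = 9.871e+06
|H(j3200)| = 620900 / 9.871e+06 = 0.062899
20 log₁₀(0.062899) = -24.03 dB
∠[(j3200)² + 693(j3200) + 620900] = ∠[-9.6191e+06 + j2.2176e+06] = 167.02°
∠H(j3200) = −167.02° = -167.02°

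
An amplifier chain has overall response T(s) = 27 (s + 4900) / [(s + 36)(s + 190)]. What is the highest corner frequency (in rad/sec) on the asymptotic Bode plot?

4900 rad/sec

Break frequencies occur at each pole and zero magnitude: 36 rad/sec, 190 rad/sec, 4900 rad/sec.
The highest is 4900 rad/sec.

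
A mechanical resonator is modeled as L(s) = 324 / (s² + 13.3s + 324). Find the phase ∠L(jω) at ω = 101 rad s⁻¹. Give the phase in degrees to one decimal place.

∠[(j101)² + 13.3(j101) + 324] = ∠[-9877 + j1343.3] = 172.26°
∠L(j101) = −172.26° = -172.26°

-172.3°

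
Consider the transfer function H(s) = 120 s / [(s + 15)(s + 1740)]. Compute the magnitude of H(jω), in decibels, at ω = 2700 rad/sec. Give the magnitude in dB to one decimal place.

-28.6 dB

|j2700| = 2700
|j2700 + 15| = √(2700² + 15²) = 2700
|j2700 + 1740| = √(2700² + 1740²) = 3212
|H(j2700)| = 120 × 2700 / (2700 × 3212) = 0.037358
20 log₁₀(0.037358) = -28.55 dB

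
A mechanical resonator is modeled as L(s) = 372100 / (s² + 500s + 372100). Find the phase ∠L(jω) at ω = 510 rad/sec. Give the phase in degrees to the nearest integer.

-66 deg

∠[(j510)² + 500(j510) + 372100] = ∠[1.12e+05 + j2.55e+05] = 66.29°
∠L(j510) = −66.29° = -66.29°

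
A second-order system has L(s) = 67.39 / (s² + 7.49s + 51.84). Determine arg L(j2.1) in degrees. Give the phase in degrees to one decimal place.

∠[(j2.1)² + 7.49(j2.1) + 51.84] = ∠[47.43 + j15.729] = 18.35°
∠L(j2.1) = −18.35° = -18.35°

-18.3 deg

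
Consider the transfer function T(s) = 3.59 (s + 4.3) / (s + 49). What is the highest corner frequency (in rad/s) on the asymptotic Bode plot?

Break frequencies occur at each pole and zero magnitude: 4.3 rad/s, 49 rad/s.
The highest is 49 rad/s.

49 rad/s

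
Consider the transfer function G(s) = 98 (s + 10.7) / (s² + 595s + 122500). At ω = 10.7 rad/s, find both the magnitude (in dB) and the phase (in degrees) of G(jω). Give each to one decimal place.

|j10.7 + 10.7| = √(10.7² + 10.7²) = 15.13
|(j10.7)² + 595(j10.7) + 122500| = |1.2239e+05 + j6366.5| = 1.226e+05
|G(j10.7)| = 98 × 15.13 / 1.226e+05 = 0.012101
20 log₁₀(0.012101) = -38.34 dB
∠(j10.7 + 10.7) = arctan(10.7/10.7) = 45.00°
∠[(j10.7)² + 595(j10.7) + 122500] = ∠[1.2239e+05 + j6366.5] = 2.98°
∠G(j10.7) = 45.00° − 2.98° = 42.02°

|G| = -38.3 dB, ∠G = 42.0°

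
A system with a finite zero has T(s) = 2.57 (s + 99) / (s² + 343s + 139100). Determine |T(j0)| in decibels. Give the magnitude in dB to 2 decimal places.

T(0) = 2.57 × 99 / 139100 = 0.0018291
20 log₁₀(0.0018291) = -54.755 dB

-54.76 dB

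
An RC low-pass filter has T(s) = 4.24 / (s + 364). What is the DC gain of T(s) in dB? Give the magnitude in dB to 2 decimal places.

-38.67 dB

T(0) = 4.24 / 364 = 0.011648
20 log₁₀(0.011648) = -38.675 dB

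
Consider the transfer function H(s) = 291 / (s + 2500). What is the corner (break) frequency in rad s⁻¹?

2500 rad s⁻¹

The single real pole at s = −2500 gives a corner at ω = 2500 rad s⁻¹.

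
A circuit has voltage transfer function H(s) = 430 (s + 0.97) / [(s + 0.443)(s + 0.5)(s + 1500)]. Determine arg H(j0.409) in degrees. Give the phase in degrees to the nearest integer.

-59°

∠(j0.409 + 0.97) = arctan(0.409/0.97) = 22.86°
∠(j0.409 + 0.443) = arctan(0.409/0.443) = 42.71°
∠(j0.409 + 0.5) = arctan(0.409/0.5) = 39.28°
∠(j0.409 + 1500) = arctan(0.409/1500) = 0.02°
∠H(j0.409) = 22.86° − (42.71° + 39.28° + 0.02°) = -59.15°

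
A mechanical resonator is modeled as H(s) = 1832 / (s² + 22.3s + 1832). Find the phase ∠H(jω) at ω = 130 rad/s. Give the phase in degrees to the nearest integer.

∠[(j130)² + 22.3(j130) + 1832] = ∠[-15068 + j2899] = 169.11°
∠H(j130) = −169.11° = -169.11°

-169 deg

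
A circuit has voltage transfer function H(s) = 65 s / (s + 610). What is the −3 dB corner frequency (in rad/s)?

For a single-pole high-pass, the −3 dB point is at the pole: ω = 610 rad/s.

610 rad/s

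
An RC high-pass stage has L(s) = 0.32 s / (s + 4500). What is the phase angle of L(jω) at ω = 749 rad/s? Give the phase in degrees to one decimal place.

80.6°

∠(j749) = 90.00°
∠(j749 + 4500) = arctan(749/4500) = 9.45°
∠L(j749) = 90.00° − 9.45° = 80.55°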